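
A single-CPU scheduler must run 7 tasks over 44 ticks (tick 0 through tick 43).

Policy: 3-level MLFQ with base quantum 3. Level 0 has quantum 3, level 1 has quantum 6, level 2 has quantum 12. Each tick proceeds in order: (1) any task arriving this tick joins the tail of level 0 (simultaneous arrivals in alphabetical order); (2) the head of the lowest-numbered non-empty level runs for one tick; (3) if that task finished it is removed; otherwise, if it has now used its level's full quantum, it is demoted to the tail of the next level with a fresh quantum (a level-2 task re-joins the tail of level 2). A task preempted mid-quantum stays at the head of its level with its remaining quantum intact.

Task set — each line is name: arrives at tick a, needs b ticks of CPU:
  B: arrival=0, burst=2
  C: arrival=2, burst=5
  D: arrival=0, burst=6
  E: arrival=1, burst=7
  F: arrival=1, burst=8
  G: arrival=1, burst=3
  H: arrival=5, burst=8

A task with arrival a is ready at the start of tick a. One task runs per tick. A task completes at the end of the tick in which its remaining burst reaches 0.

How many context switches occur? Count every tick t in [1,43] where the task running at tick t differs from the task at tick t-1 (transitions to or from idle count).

context switches = 12

t=0: L0/L1/L2 = BD/-/- → run B
t=1: L0/L1/L2 = BDEFG/-/- → run B
t=2: L0/L1/L2 = DEFGC/-/- → run D
t=3: L0/L1/L2 = DEFGC/-/- → run D
t=4: L0/L1/L2 = DEFGC/-/- → run D
t=5: L0/L1/L2 = EFGCH/D/- → run E
t=6: L0/L1/L2 = EFGCH/D/- → run E
t=7: L0/L1/L2 = EFGCH/D/- → run E
t=8: L0/L1/L2 = FGCH/DE/- → run F
t=9: L0/L1/L2 = FGCH/DE/- → run F
t=10: L0/L1/L2 = FGCH/DE/- → run F
t=11: L0/L1/L2 = GCH/DEF/- → run G
t=12: L0/L1/L2 = GCH/DEF/- → run G
t=13: L0/L1/L2 = GCH/DEF/- → run G
t=14: L0/L1/L2 = CH/DEF/- → run C
t=15: L0/L1/L2 = CH/DEF/- → run C
t=16: L0/L1/L2 = CH/DEF/- → run C
t=17: L0/L1/L2 = H/DEFC/- → run H
t=18: L0/L1/L2 = H/DEFC/- → run H
t=19: L0/L1/L2 = H/DEFC/- → run H
t=20: L0/L1/L2 = -/DEFCH/- → run D
t=21: L0/L1/L2 = -/DEFCH/- → run D
t=22: L0/L1/L2 = -/DEFCH/- → run D
t=23: L0/L1/L2 = -/EFCH/- → run E
t=24: L0/L1/L2 = -/EFCH/- → run E
t=25: L0/L1/L2 = -/EFCH/- → run E
t=26: L0/L1/L2 = -/EFCH/- → run E
t=27: L0/L1/L2 = -/FCH/- → run F
t=28: L0/L1/L2 = -/FCH/- → run F
t=29: L0/L1/L2 = -/FCH/- → run F
t=30: L0/L1/L2 = -/FCH/- → run F
t=31: L0/L1/L2 = -/FCH/- → run F
t=32: L0/L1/L2 = -/CH/- → run C
t=33: L0/L1/L2 = -/CH/- → run C
t=34: L0/L1/L2 = -/H/- → run H
t=35: L0/L1/L2 = -/H/- → run H
t=36: L0/L1/L2 = -/H/- → run H
t=37: L0/L1/L2 = -/H/- → run H
t=38: L0/L1/L2 = -/H/- → run H
t=39: (idle)
t=40: (idle)
t=41: (idle)
t=42: (idle)
t=43: (idle)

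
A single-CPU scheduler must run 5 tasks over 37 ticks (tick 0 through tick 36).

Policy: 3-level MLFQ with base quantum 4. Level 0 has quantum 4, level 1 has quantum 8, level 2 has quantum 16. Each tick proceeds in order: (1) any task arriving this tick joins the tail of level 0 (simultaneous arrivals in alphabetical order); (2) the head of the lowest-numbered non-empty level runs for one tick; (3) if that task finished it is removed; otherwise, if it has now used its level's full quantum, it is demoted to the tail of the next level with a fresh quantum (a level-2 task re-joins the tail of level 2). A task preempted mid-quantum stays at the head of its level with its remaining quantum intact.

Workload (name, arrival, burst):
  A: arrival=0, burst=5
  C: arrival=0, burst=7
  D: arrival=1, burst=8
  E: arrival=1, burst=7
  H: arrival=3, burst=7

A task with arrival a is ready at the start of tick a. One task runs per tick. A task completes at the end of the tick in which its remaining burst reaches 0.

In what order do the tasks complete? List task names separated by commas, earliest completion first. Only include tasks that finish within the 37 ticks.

t=0: L0/L1/L2 = AC/-/- → run A
t=1: L0/L1/L2 = ACDE/-/- → run A
t=2: L0/L1/L2 = ACDE/-/- → run A
t=3: L0/L1/L2 = ACDEH/-/- → run A
t=4: L0/L1/L2 = CDEH/A/- → run C
t=5: L0/L1/L2 = CDEH/A/- → run C
t=6: L0/L1/L2 = CDEH/A/- → run C
t=7: L0/L1/L2 = CDEH/A/- → run C
t=8: L0/L1/L2 = DEH/AC/- → run D
t=9: L0/L1/L2 = DEH/AC/- → run D
t=10: L0/L1/L2 = DEH/AC/- → run D
t=11: L0/L1/L2 = DEH/AC/- → run D
t=12: L0/L1/L2 = EH/ACD/- → run E
t=13: L0/L1/L2 = EH/ACD/- → run E
t=14: L0/L1/L2 = EH/ACD/- → run E
t=15: L0/L1/L2 = EH/ACD/- → run E
t=16: L0/L1/L2 = H/ACDE/- → run H
t=17: L0/L1/L2 = H/ACDE/- → run H
t=18: L0/L1/L2 = H/ACDE/- → run H
t=19: L0/L1/L2 = H/ACDE/- → run H
t=20: L0/L1/L2 = -/ACDEH/- → run A
t=21: L0/L1/L2 = -/CDEH/- → run C
t=22: L0/L1/L2 = -/CDEH/- → run C
t=23: L0/L1/L2 = -/CDEH/- → run C
t=24: L0/L1/L2 = -/DEH/- → run D
t=25: L0/L1/L2 = -/DEH/- → run D
t=26: L0/L1/L2 = -/DEH/- → run D
t=27: L0/L1/L2 = -/DEH/- → run D
t=28: L0/L1/L2 = -/EH/- → run E
t=29: L0/L1/L2 = -/EH/- → run E
t=30: L0/L1/L2 = -/EH/- → run E
t=31: L0/L1/L2 = -/H/- → run H
t=32: L0/L1/L2 = -/H/- → run H
t=33: L0/L1/L2 = -/H/- → run H
t=34: (idle)
t=35: (idle)
t=36: (idle)

completion order = A, C, D, E, H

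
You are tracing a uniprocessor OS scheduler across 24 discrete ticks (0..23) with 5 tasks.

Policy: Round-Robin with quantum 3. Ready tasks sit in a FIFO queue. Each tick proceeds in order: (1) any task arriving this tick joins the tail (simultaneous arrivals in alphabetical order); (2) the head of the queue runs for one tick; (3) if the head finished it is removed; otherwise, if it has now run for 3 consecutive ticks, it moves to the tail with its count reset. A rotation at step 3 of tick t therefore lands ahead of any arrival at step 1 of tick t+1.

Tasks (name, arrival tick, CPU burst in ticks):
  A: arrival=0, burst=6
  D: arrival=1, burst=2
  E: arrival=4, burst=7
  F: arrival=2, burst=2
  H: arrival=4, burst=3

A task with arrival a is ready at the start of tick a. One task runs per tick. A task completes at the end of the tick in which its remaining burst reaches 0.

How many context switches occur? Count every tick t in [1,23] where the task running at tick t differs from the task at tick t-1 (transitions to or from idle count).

context switches = 7

t=0: queue=[A] q_used=0 → run A
t=1: queue=[A,D] q_used=1 → run A
t=2: queue=[A,D,F] q_used=2 → run A
t=3: queue=[D,F,A] q_used=0 → run D
t=4: queue=[D,F,A,E,H] q_used=1 → run D
t=5: queue=[F,A,E,H] q_used=0 → run F
t=6: queue=[F,A,E,H] q_used=1 → run F
t=7: queue=[A,E,H] q_used=0 → run A
t=8: queue=[A,E,H] q_used=1 → run A
t=9: queue=[A,E,H] q_used=2 → run A
t=10: queue=[E,H] q_used=0 → run E
t=11: queue=[E,H] q_used=1 → run E
t=12: queue=[E,H] q_used=2 → run E
t=13: queue=[H,E] q_used=0 → run H
t=14: queue=[H,E] q_used=1 → run H
t=15: queue=[H,E] q_used=2 → run H
t=16: queue=[E] q_used=0 → run E
t=17: queue=[E] q_used=1 → run E
t=18: queue=[E] q_used=2 → run E
t=19: queue=[E] q_used=0 → run E
t=20: (idle)
t=21: (idle)
t=22: (idle)
t=23: (idle)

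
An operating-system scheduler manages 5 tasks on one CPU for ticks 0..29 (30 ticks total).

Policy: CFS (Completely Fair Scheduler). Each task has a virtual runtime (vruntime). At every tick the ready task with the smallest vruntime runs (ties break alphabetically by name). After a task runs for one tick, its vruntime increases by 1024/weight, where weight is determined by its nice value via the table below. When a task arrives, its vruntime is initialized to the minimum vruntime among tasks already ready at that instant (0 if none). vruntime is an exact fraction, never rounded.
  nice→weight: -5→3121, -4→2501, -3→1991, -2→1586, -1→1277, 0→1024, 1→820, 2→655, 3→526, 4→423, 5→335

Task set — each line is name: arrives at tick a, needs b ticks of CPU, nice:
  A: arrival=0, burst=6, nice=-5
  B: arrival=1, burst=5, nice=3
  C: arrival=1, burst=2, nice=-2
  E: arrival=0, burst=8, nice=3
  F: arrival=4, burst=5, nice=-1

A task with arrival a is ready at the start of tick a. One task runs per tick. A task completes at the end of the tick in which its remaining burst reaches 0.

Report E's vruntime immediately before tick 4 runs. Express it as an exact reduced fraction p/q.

vruntime(E, start of tick 4) = 512/263

t=0: vr[A=0 E=0] → run A
t=1: vr[A=1024/3121 B=0 C=0 E=0] → run B
t=2: vr[A=1024/3121 B=512/263 C=0 E=0] → run C
t=3: vr[A=1024/3121 B=512/263 C=512/793 E=0] → run E
t=4: vr[A=1024/3121 B=512/263 C=512/793 E=512/263 F=1024/3121] → run A
t=5: vr[A=2048/3121 B=512/263 C=512/793 E=512/263 F=1024/3121] → run F
t=6: vr[A=2048/3121 B=512/263 C=512/793 E=512/263 F=4503552/3985517] → run C
t=7: vr[A=2048/3121 B=512/263 E=512/263 F=4503552/3985517] → run A
t=8: vr[A=3072/3121 B=512/263 E=512/263 F=4503552/3985517] → run A
t=9: vr[A=4096/3121 B=512/263 E=512/263 F=4503552/3985517] → run F
t=10: vr[A=4096/3121 B=512/263 E=512/263 F=7699456/3985517] → run A
t=11: vr[A=5120/3121 B=512/263 E=512/263 F=7699456/3985517] → run A
t=12: vr[B=512/263 E=512/263 F=7699456/3985517] → run F
t=13: vr[B=512/263 E=512/263 F=10895360/3985517] → run B
t=14: vr[B=1024/263 E=512/263 F=10895360/3985517] → run E
t=15: vr[B=1024/263 E=1024/263 F=10895360/3985517] → run F
t=16: vr[B=1024/263 E=1024/263 F=14091264/3985517] → run F
t=17: vr[B=1024/263 E=1024/263] → run B
t=18: vr[B=1536/263 E=1024/263] → run E
t=19: vr[B=1536/263 E=1536/263] → run B
t=20: vr[B=2048/263 E=1536/263] → run E
t=21: vr[B=2048/263 E=2048/263] → run B
t=22: vr[E=2048/263] → run E
t=23: vr[E=2560/263] → run E
t=24: vr[E=3072/263] → run E
t=25: vr[E=3584/263] → run E
t=26: (idle)
t=27: (idle)
t=28: (idle)
t=29: (idle)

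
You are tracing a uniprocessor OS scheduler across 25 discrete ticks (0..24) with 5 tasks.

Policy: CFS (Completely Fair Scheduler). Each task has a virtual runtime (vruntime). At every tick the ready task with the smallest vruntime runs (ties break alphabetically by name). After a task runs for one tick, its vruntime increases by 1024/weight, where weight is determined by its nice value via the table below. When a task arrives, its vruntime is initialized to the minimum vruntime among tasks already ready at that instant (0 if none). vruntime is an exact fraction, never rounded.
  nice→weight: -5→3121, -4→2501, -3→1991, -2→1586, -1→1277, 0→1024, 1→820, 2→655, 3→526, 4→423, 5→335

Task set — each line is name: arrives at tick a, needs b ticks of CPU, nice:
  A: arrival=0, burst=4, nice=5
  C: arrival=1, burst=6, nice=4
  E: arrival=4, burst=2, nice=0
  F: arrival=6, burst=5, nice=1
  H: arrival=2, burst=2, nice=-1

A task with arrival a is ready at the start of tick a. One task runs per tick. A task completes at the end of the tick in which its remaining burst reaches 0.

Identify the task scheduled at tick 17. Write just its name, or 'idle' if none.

t=0: vr[A=0] → run A
t=1: vr[A=1024/335 C=1024/335] → run A
t=2: vr[A=2048/335 C=1024/335 H=1024/335] → run C
t=3: vr[A=2048/335 C=776192/141705 H=1024/335] → run H
t=4: vr[A=2048/335 C=776192/141705 E=1650688/427795 H=1650688/427795] → run E
t=5: vr[A=2048/335 C=776192/141705 E=2078483/427795 H=1650688/427795] → run H
t=6: vr[A=2048/335 C=776192/141705 E=2078483/427795 F=2078483/427795] → run E
t=7: vr[A=2048/335 C=776192/141705 F=2078483/427795] → run F
t=8: vr[A=2048/335 C=776192/141705 F=107120907/17539595] → run C
t=9: vr[A=2048/335 C=1119232/141705 F=107120907/17539595] → run F
t=10: vr[A=2048/335 C=1119232/141705 F=129024011/17539595] → run A
t=11: vr[A=3072/335 C=1119232/141705 F=129024011/17539595] → run F
t=12: vr[A=3072/335 C=1119232/141705 F=30185423/3507919] → run C
t=13: vr[A=3072/335 C=487424/47235 F=30185423/3507919] → run F
t=14: vr[A=3072/335 C=487424/47235 F=172830219/17539595] → run A
t=15: vr[C=487424/47235 F=172830219/17539595] → run F
t=16: vr[C=487424/47235] → run C
t=17: vr[C=1805312/141705] → run C
t=18: vr[C=2148352/141705] → run C
t=19: (idle)
t=20: (idle)
t=21: (idle)
t=22: (idle)
t=23: (idle)
t=24: (idle)

running at tick 17 = C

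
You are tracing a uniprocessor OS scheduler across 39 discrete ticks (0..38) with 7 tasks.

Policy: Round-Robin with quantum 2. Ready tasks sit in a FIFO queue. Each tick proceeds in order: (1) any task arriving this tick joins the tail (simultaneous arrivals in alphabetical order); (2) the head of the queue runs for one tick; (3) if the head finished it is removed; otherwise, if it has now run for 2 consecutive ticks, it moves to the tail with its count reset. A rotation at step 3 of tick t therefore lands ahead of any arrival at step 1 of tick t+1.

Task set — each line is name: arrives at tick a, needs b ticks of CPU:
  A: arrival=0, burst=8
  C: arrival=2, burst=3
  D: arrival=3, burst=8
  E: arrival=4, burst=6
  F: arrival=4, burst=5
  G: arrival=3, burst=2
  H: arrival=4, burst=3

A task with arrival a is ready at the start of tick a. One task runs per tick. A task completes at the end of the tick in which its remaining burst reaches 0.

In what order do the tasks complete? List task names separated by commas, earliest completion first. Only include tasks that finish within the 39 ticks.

completion order = G, C, A, H, E, F, D

t=0: queue=[A] q_used=0 → run A
t=1: queue=[A] q_used=1 → run A
t=2: queue=[A,C] q_used=0 → run A
t=3: queue=[A,C,D,G] q_used=1 → run A
t=4: queue=[C,D,G,A,E,F,H] q_used=0 → run C
t=5: queue=[C,D,G,A,E,F,H] q_used=1 → run C
t=6: queue=[D,G,A,E,F,H,C] q_used=0 → run D
t=7: queue=[D,G,A,E,F,H,C] q_used=1 → run D
t=8: queue=[G,A,E,F,H,C,D] q_used=0 → run G
t=9: queue=[G,A,E,F,H,C,D] q_used=1 → run G
t=10: queue=[A,E,F,H,C,D] q_used=0 → run A
t=11: queue=[A,E,F,H,C,D] q_used=1 → run A
t=12: queue=[E,F,H,C,D,A] q_used=0 → run E
t=13: queue=[E,F,H,C,D,A] q_used=1 → run E
t=14: queue=[F,H,C,D,A,E] q_used=0 → run F
t=15: queue=[F,H,C,D,A,E] q_used=1 → run F
t=16: queue=[H,C,D,A,E,F] q_used=0 → run H
t=17: queue=[H,C,D,A,E,F] q_used=1 → run H
t=18: queue=[C,D,A,E,F,H] q_used=0 → run C
t=19: queue=[D,A,E,F,H] q_used=0 → run D
t=20: queue=[D,A,E,F,H] q_used=1 → run D
t=21: queue=[A,E,F,H,D] q_used=0 → run A
t=22: queue=[A,E,F,H,D] q_used=1 → run A
t=23: queue=[E,F,H,D] q_used=0 → run E
t=24: queue=[E,F,H,D] q_used=1 → run E
t=25: queue=[F,H,D,E] q_used=0 → run F
t=26: queue=[F,H,D,E] q_used=1 → run F
t=27: queue=[H,D,E,F] q_used=0 → run H
t=28: queue=[D,E,F] q_used=0 → run D
t=29: queue=[D,E,F] q_used=1 → run D
t=30: queue=[E,F,D] q_used=0 → run E
t=31: queue=[E,F,D] q_used=1 → run E
t=32: queue=[F,D] q_used=0 → run F
t=33: queue=[D] q_used=0 → run D
t=34: queue=[D] q_used=1 → run D
t=35: (idle)
t=36: (idle)
t=37: (idle)
t=38: (idle)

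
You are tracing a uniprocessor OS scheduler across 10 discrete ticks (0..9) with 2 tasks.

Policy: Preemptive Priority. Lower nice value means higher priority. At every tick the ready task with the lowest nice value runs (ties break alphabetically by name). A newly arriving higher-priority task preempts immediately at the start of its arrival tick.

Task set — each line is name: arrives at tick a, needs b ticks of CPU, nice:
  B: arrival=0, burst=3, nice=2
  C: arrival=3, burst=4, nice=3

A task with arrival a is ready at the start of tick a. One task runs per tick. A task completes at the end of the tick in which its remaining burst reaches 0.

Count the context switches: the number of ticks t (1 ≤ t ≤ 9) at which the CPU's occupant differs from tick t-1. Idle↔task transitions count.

t=0: ready={B} → run B
t=1: ready={B} → run B
t=2: ready={B} → run B
t=3: ready={C} → run C
t=4: ready={C} → run C
t=5: ready={C} → run C
t=6: ready={C} → run C
t=7: (idle)
t=8: (idle)
t=9: (idle)

context switches = 2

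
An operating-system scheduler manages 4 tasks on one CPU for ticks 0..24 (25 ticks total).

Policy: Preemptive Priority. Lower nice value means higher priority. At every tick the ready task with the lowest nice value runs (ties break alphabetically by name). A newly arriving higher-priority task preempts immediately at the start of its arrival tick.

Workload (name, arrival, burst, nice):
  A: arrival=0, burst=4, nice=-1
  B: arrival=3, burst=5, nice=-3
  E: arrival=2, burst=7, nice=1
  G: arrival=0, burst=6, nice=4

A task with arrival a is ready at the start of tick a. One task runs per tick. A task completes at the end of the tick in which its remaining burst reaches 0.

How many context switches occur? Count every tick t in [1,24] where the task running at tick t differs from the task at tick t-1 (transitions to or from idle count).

context switches = 5

t=0: ready={A,G} → run A
t=1: ready={A,G} → run A
t=2: ready={A,E,G} → run A
t=3: ready={A,B,E,G} → run B
t=4: ready={A,B,E,G} → run B
t=5: ready={A,B,E,G} → run B
t=6: ready={A,B,E,G} → run B
t=7: ready={A,B,E,G} → run B
t=8: ready={A,E,G} → run A
t=9: ready={E,G} → run E
t=10: ready={E,G} → run E
t=11: ready={E,G} → run E
t=12: ready={E,G} → run E
t=13: ready={E,G} → run E
t=14: ready={E,G} → run E
t=15: ready={E,G} → run E
t=16: ready={G} → run G
t=17: ready={G} → run G
t=18: ready={G} → run G
t=19: ready={G} → run G
t=20: ready={G} → run G
t=21: ready={G} → run G
t=22: (idle)
t=23: (idle)
t=24: (idle)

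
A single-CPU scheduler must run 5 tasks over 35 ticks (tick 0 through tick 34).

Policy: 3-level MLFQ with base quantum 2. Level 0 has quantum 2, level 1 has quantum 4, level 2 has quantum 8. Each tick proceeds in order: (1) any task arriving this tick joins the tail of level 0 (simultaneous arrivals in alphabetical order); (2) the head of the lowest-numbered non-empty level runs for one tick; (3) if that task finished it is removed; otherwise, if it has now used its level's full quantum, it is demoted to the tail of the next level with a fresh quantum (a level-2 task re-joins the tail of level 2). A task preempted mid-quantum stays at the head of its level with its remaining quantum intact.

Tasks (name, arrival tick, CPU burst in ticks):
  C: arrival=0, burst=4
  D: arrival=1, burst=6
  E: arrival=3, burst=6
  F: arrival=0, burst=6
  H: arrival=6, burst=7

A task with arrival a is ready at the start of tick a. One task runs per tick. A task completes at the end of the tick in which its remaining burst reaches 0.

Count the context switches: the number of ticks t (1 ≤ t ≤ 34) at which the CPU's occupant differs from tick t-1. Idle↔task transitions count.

t=0: L0/L1/L2 = CF/-/- → run C
t=1: L0/L1/L2 = CFD/-/- → run C
t=2: L0/L1/L2 = FD/C/- → run F
t=3: L0/L1/L2 = FDE/C/- → run F
t=4: L0/L1/L2 = DE/CF/- → run D
t=5: L0/L1/L2 = DE/CF/- → run D
t=6: L0/L1/L2 = EH/CFD/- → run E
t=7: L0/L1/L2 = EH/CFD/- → run E
t=8: L0/L1/L2 = H/CFDE/- → run H
t=9: L0/L1/L2 = H/CFDE/- → run H
t=10: L0/L1/L2 = -/CFDEH/- → run C
t=11: L0/L1/L2 = -/CFDEH/- → run C
t=12: L0/L1/L2 = -/FDEH/- → run F
t=13: L0/L1/L2 = -/FDEH/- → run F
t=14: L0/L1/L2 = -/FDEH/- → run F
t=15: L0/L1/L2 = -/FDEH/- → run F
t=16: L0/L1/L2 = -/DEH/- → run D
t=17: L0/L1/L2 = -/DEH/- → run D
t=18: L0/L1/L2 = -/DEH/- → run D
t=19: L0/L1/L2 = -/DEH/- → run D
t=20: L0/L1/L2 = -/EH/- → run E
t=21: L0/L1/L2 = -/EH/- → run E
t=22: L0/L1/L2 = -/EH/- → run E
t=23: L0/L1/L2 = -/EH/- → run E
t=24: L0/L1/L2 = -/H/- → run H
t=25: L0/L1/L2 = -/H/- → run H
t=26: L0/L1/L2 = -/H/- → run H
t=27: L0/L1/L2 = -/H/- → run H
t=28: L0/L1/L2 = -/-/H → run H
t=29: (idle)
t=30: (idle)
t=31: (idle)
t=32: (idle)
t=33: (idle)
t=34: (idle)

context switches = 10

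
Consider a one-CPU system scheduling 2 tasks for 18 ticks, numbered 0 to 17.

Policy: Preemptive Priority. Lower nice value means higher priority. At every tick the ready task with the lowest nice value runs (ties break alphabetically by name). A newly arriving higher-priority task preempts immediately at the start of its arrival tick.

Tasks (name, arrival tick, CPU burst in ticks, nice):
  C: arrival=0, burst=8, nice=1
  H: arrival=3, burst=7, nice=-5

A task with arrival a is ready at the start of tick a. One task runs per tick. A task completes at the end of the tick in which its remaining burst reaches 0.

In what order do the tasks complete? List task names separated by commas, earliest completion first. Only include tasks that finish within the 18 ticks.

completion order = H, C

t=0: ready={C} → run C
t=1: ready={C} → run C
t=2: ready={C} → run C
t=3: ready={C,H} → run H
t=4: ready={C,H} → run H
t=5: ready={C,H} → run H
t=6: ready={C,H} → run H
t=7: ready={C,H} → run H
t=8: ready={C,H} → run H
t=9: ready={C,H} → run H
t=10: ready={C} → run C
t=11: ready={C} → run C
t=12: ready={C} → run C
t=13: ready={C} → run C
t=14: ready={C} → run C
t=15: (idle)
t=16: (idle)
t=17: (idle)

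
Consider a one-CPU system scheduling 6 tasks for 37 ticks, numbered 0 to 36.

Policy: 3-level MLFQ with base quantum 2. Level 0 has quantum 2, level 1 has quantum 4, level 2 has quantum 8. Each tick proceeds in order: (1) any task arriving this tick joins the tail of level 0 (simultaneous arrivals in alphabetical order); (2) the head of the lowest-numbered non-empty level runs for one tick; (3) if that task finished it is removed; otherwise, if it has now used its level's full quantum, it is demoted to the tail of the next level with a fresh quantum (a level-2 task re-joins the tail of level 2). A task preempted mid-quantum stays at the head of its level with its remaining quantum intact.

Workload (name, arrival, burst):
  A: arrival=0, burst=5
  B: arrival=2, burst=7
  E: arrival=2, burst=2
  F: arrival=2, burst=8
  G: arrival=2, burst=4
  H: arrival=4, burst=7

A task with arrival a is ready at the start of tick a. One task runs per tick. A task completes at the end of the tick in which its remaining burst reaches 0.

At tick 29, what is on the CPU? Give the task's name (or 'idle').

t=0: L0/L1/L2 = A/-/- → run A
t=1: L0/L1/L2 = A/-/- → run A
t=2: L0/L1/L2 = BEFG/A/- → run B
t=3: L0/L1/L2 = BEFG/A/- → run B
t=4: L0/L1/L2 = EFGH/AB/- → run E
t=5: L0/L1/L2 = EFGH/AB/- → run E
t=6: L0/L1/L2 = FGH/AB/- → run F
t=7: L0/L1/L2 = FGH/AB/- → run F
t=8: L0/L1/L2 = GH/ABF/- → run G
t=9: L0/L1/L2 = GH/ABF/- → run G
t=10: L0/L1/L2 = H/ABFG/- → run H
t=11: L0/L1/L2 = H/ABFG/- → run H
t=12: L0/L1/L2 = -/ABFGH/- → run A
t=13: L0/L1/L2 = -/ABFGH/- → run A
t=14: L0/L1/L2 = -/ABFGH/- → run A
t=15: L0/L1/L2 = -/BFGH/- → run B
t=16: L0/L1/L2 = -/BFGH/- → run B
t=17: L0/L1/L2 = -/BFGH/- → run B
t=18: L0/L1/L2 = -/BFGH/- → run B
t=19: L0/L1/L2 = -/FGH/B → run F
t=20: L0/L1/L2 = -/FGH/B → run F
t=21: L0/L1/L2 = -/FGH/B → run F
t=22: L0/L1/L2 = -/FGH/B → run F
t=23: L0/L1/L2 = -/GH/BF → run G
t=24: L0/L1/L2 = -/GH/BF → run G
t=25: L0/L1/L2 = -/H/BF → run H
t=26: L0/L1/L2 = -/H/BF → run H
t=27: L0/L1/L2 = -/H/BF → run H
t=28: L0/L1/L2 = -/H/BF → run H
t=29: L0/L1/L2 = -/-/BFH → run B
t=30: L0/L1/L2 = -/-/FH → run F
t=31: L0/L1/L2 = -/-/FH → run F
t=32: L0/L1/L2 = -/-/H → run H
t=33: (idle)
t=34: (idle)
t=35: (idle)
t=36: (idle)

running at tick 29 = B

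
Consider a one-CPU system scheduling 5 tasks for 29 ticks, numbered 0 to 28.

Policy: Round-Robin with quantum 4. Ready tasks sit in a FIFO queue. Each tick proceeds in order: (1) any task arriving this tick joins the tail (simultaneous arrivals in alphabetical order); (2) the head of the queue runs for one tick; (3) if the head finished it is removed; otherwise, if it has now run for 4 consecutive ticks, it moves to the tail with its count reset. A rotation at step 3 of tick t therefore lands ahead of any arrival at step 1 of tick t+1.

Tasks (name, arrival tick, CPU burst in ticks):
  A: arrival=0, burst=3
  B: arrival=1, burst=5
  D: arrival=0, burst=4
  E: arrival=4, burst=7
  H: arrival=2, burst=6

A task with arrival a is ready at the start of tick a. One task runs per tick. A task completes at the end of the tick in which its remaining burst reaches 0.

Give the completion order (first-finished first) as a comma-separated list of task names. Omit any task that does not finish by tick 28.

t=0: queue=[A,D] q_used=0 → run A
t=1: queue=[A,D,B] q_used=1 → run A
t=2: queue=[A,D,B,H] q_used=2 → run A
t=3: queue=[D,B,H] q_used=0 → run D
t=4: queue=[D,B,H,E] q_used=1 → run D
t=5: queue=[D,B,H,E] q_used=2 → run D
t=6: queue=[D,B,H,E] q_used=3 → run D
t=7: queue=[B,H,E] q_used=0 → run B
t=8: queue=[B,H,E] q_used=1 → run B
t=9: queue=[B,H,E] q_used=2 → run B
t=10: queue=[B,H,E] q_used=3 → run B
t=11: queue=[H,E,B] q_used=0 → run H
t=12: queue=[H,E,B] q_used=1 → run H
t=13: queue=[H,E,B] q_used=2 → run H
t=14: queue=[H,E,B] q_used=3 → run H
t=15: queue=[E,B,H] q_used=0 → run E
t=16: queue=[E,B,H] q_used=1 → run E
t=17: queue=[E,B,H] q_used=2 → run E
t=18: queue=[E,B,H] q_used=3 → run E
t=19: queue=[B,H,E] q_used=0 → run B
t=20: queue=[H,E] q_used=0 → run H
t=21: queue=[H,E] q_used=1 → run H
t=22: queue=[E] q_used=0 → run E
t=23: queue=[E] q_used=1 → run E
t=24: queue=[E] q_used=2 → run E
t=25: (idle)
t=26: (idle)
t=27: (idle)
t=28: (idle)

completion order = A, D, B, H, E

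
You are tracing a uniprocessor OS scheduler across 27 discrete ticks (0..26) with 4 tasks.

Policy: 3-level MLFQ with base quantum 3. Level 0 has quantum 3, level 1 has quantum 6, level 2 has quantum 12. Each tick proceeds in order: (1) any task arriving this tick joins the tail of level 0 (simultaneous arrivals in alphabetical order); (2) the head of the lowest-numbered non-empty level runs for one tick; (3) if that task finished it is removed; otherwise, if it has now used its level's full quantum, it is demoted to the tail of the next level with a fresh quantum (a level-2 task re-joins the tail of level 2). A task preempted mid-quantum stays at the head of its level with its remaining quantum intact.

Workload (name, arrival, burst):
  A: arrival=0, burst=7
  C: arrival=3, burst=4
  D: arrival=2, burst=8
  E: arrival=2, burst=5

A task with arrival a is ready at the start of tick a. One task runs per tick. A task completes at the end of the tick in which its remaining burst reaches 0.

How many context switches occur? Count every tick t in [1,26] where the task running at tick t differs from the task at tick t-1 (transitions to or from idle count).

context switches = 8

t=0: L0/L1/L2 = A/-/- → run A
t=1: L0/L1/L2 = A/-/- → run A
t=2: L0/L1/L2 = ADE/-/- → run A
t=3: L0/L1/L2 = DEC/A/- → run D
t=4: L0/L1/L2 = DEC/A/- → run D
t=5: L0/L1/L2 = DEC/A/- → run D
t=6: L0/L1/L2 = EC/AD/- → run E
t=7: L0/L1/L2 = EC/AD/- → run E
t=8: L0/L1/L2 = EC/AD/- → run E
t=9: L0/L1/L2 = C/ADE/- → run C
t=10: L0/L1/L2 = C/ADE/- → run C
t=11: L0/L1/L2 = C/ADE/- → run C
t=12: L0/L1/L2 = -/ADEC/- → run A
t=13: L0/L1/L2 = -/ADEC/- → run A
t=14: L0/L1/L2 = -/ADEC/- → run A
t=15: L0/L1/L2 = -/ADEC/- → run A
t=16: L0/L1/L2 = -/DEC/- → run D
t=17: L0/L1/L2 = -/DEC/- → run D
t=18: L0/L1/L2 = -/DEC/- → run D
t=19: L0/L1/L2 = -/DEC/- → run D
t=20: L0/L1/L2 = -/DEC/- → run D
t=21: L0/L1/L2 = -/EC/- → run E
t=22: L0/L1/L2 = -/EC/- → run E
t=23: L0/L1/L2 = -/C/- → run C
t=24: (idle)
t=25: (idle)
t=26: (idle)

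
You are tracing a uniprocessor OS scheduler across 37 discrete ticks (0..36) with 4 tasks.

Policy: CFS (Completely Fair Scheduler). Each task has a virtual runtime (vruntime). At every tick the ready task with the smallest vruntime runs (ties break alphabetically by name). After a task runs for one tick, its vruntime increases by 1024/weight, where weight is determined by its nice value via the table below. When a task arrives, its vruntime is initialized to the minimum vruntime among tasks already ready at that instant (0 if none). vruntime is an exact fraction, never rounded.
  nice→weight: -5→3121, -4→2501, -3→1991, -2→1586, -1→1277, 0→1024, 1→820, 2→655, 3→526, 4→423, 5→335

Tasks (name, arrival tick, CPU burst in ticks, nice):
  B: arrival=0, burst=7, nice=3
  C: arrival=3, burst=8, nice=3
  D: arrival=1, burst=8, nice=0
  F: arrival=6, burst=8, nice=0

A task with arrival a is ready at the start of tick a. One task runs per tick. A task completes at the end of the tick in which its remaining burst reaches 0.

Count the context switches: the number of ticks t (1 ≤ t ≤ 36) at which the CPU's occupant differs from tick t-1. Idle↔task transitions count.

context switches = 28

t=0: vr[B=0] → run B
t=1: vr[B=512/263 D=512/263] → run B
t=2: vr[B=1024/263 D=512/263] → run D
t=3: vr[B=1024/263 C=775/263 D=775/263] → run C
t=4: vr[B=1024/263 C=1287/263 D=775/263] → run D
t=5: vr[B=1024/263 C=1287/263 D=1038/263] → run B
t=6: vr[B=1536/263 C=1287/263 D=1038/263 F=1038/263] → run D
t=7: vr[B=1536/263 C=1287/263 D=1301/263 F=1038/263] → run F
t=8: vr[B=1536/263 C=1287/263 D=1301/263 F=1301/263] → run C
t=9: vr[B=1536/263 C=1799/263 D=1301/263 F=1301/263] → run D
t=10: vr[B=1536/263 C=1799/263 D=1564/263 F=1301/263] → run F
t=11: vr[B=1536/263 C=1799/263 D=1564/263 F=1564/263] → run B
t=12: vr[B=2048/263 C=1799/263 D=1564/263 F=1564/263] → run D
t=13: vr[B=2048/263 C=1799/263 D=1827/263 F=1564/263] → run F
t=14: vr[B=2048/263 C=1799/263 D=1827/263 F=1827/263] → run C
t=15: vr[B=2048/263 C=2311/263 D=1827/263 F=1827/263] → run D
t=16: vr[B=2048/263 C=2311/263 D=2090/263 F=1827/263] → run F
t=17: vr[B=2048/263 C=2311/263 D=2090/263 F=2090/263] → run B
t=18: vr[B=2560/263 C=2311/263 D=2090/263 F=2090/263] → run D
t=19: vr[B=2560/263 C=2311/263 D=2353/263 F=2090/263] → run F
t=20: vr[B=2560/263 C=2311/263 D=2353/263 F=2353/263] → run C
t=21: vr[B=2560/263 C=2823/263 D=2353/263 F=2353/263] → run D
t=22: vr[B=2560/263 C=2823/263 F=2353/263] → run F
t=23: vr[B=2560/263 C=2823/263 F=2616/263] → run B
t=24: vr[B=3072/263 C=2823/263 F=2616/263] → run F
t=25: vr[B=3072/263 C=2823/263 F=2879/263] → run C
t=26: vr[B=3072/263 C=3335/263 F=2879/263] → run F
t=27: vr[B=3072/263 C=3335/263] → run B
t=28: vr[C=3335/263] → run C
t=29: vr[C=3847/263] → run C
t=30: vr[C=4359/263] → run C
t=31: (idle)
t=32: (idle)
t=33: (idle)
t=34: (idle)
t=35: (idle)
t=36: (idle)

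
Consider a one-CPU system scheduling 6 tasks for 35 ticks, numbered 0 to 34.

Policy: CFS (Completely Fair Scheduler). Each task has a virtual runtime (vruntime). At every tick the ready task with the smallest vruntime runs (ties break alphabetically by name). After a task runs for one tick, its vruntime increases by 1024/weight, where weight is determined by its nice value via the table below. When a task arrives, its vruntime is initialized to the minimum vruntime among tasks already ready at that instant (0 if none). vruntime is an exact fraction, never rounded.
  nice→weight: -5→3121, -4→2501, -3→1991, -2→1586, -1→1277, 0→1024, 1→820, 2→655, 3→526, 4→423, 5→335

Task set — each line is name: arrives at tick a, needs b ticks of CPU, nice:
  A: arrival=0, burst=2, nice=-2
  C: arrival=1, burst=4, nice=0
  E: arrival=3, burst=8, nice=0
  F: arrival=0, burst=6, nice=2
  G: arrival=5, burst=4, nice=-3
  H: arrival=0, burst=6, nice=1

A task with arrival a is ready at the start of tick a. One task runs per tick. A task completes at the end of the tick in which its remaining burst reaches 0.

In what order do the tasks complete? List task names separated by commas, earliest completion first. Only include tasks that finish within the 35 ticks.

completion order = A, G, C, H, E, F

t=0: vr[A=0 F=0 H=0] → run A
t=1: vr[A=512/793 C=0 F=0 H=0] → run C
t=2: vr[A=512/793 C=1 F=0 H=0] → run F
t=3: vr[A=512/793 C=1 E=0 F=1024/655 H=0] → run E
t=4: vr[A=512/793 C=1 E=1 F=1024/655 H=0] → run H
t=5: vr[A=512/793 C=1 E=1 F=1024/655 G=512/793 H=256/205] → run A
t=6: vr[C=1 E=1 F=1024/655 G=512/793 H=256/205] → run G
t=7: vr[C=1 E=1 F=1024/655 G=1831424/1578863 H=256/205] → run C
t=8: vr[C=2 E=1 F=1024/655 G=1831424/1578863 H=256/205] → run E
t=9: vr[C=2 E=2 F=1024/655 G=1831424/1578863 H=256/205] → run G
t=10: vr[C=2 E=2 F=1024/655 G=2643456/1578863 H=256/205] → run H
t=11: vr[C=2 E=2 F=1024/655 G=2643456/1578863 H=512/205] → run F
t=12: vr[C=2 E=2 F=2048/655 G=2643456/1578863 H=512/205] → run G
t=13: vr[C=2 E=2 F=2048/655 G=3455488/1578863 H=512/205] → run C
t=14: vr[C=3 E=2 F=2048/655 G=3455488/1578863 H=512/205] → run E
t=15: vr[C=3 E=3 F=2048/655 G=3455488/1578863 H=512/205] → run G
t=16: vr[C=3 E=3 F=2048/655 H=512/205] → run H
t=17: vr[C=3 E=3 F=2048/655 H=768/205] → run C
t=18: vr[E=3 F=2048/655 H=768/205] → run E
t=19: vr[E=4 F=2048/655 H=768/205] → run F
t=20: vr[E=4 F=3072/655 H=768/205] → run H
t=21: vr[E=4 F=3072/655 H=1024/205] → run E
t=22: vr[E=5 F=3072/655 H=1024/205] → run F
t=23: vr[E=5 F=4096/655 H=1024/205] → run H
t=24: vr[E=5 F=4096/655 H=256/41] → run E
t=25: vr[E=6 F=4096/655 H=256/41] → run E
t=26: vr[E=7 F=4096/655 H=256/41] → run H
t=27: vr[E=7 F=4096/655] → run F
t=28: vr[E=7 F=1024/131] → run E
t=29: vr[F=1024/131] → run F
t=30: (idle)
t=31: (idle)
t=32: (idle)
t=33: (idle)
t=34: (idle)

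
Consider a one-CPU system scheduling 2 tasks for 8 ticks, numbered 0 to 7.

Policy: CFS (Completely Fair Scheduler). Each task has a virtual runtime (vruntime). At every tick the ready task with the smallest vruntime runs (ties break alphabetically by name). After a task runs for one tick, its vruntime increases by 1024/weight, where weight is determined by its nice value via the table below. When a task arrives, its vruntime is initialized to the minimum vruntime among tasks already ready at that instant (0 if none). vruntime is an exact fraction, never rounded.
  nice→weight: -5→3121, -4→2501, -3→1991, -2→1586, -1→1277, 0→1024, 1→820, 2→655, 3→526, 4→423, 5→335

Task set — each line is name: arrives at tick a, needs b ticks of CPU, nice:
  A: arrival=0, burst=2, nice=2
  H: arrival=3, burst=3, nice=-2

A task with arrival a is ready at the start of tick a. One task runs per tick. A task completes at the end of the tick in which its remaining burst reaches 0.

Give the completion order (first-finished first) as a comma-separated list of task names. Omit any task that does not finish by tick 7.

t=0: vr[A=0] → run A
t=1: vr[A=1024/655] → run A
t=2: (idle)
t=3: vr[H=0] → run H
t=4: vr[H=512/793] → run H
t=5: vr[H=1024/793] → run H
t=6: (idle)
t=7: (idle)

completion order = A, H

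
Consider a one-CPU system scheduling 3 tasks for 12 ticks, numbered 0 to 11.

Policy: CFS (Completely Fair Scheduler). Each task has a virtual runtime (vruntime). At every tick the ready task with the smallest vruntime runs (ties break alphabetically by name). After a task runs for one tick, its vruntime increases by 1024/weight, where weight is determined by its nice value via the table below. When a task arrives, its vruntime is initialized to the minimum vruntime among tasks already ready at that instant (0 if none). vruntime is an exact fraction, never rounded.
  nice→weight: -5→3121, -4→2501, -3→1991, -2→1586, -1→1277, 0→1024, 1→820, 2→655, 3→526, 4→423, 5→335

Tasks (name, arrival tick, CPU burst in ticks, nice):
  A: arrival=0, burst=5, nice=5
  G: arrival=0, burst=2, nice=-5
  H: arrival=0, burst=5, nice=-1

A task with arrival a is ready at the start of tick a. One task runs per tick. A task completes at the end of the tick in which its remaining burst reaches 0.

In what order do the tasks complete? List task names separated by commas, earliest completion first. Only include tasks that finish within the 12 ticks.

completion order = G, H, A

t=0: vr[A=0 G=0 H=0] → run A
t=1: vr[A=1024/335 G=0 H=0] → run G
t=2: vr[A=1024/335 G=1024/3121 H=0] → run H
t=3: vr[A=1024/335 G=1024/3121 H=1024/1277] → run G
t=4: vr[A=1024/335 H=1024/1277] → run H
t=5: vr[A=1024/335 H=2048/1277] → run H
t=6: vr[A=1024/335 H=3072/1277] → run H
t=7: vr[A=1024/335 H=4096/1277] → run A
t=8: vr[A=2048/335 H=4096/1277] → run H
t=9: vr[A=2048/335] → run A
t=10: vr[A=3072/335] → run A
t=11: vr[A=4096/335] → run A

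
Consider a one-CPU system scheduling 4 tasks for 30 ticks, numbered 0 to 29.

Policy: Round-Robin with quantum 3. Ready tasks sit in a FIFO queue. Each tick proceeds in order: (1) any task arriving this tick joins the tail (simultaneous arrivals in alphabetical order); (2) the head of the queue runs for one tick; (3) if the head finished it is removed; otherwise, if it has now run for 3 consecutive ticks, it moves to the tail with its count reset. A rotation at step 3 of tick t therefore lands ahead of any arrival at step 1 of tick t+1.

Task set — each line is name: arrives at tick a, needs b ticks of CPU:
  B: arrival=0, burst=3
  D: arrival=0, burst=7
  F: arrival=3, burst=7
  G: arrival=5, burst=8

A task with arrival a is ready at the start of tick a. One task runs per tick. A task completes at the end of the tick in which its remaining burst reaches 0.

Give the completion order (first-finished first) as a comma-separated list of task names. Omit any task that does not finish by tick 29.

completion order = B, D, F, G

t=0: queue=[B,D] q_used=0 → run B
t=1: queue=[B,D] q_used=1 → run B
t=2: queue=[B,D] q_used=2 → run B
t=3: queue=[D,F] q_used=0 → run D
t=4: queue=[D,F] q_used=1 → run D
t=5: queue=[D,F,G] q_used=2 → run D
t=6: queue=[F,G,D] q_used=0 → run F
t=7: queue=[F,G,D] q_used=1 → run F
t=8: queue=[F,G,D] q_used=2 → run F
t=9: queue=[G,D,F] q_used=0 → run G
t=10: queue=[G,D,F] q_used=1 → run G
t=11: queue=[G,D,F] q_used=2 → run G
t=12: queue=[D,F,G] q_used=0 → run D
t=13: queue=[D,F,G] q_used=1 → run D
t=14: queue=[D,F,G] q_used=2 → run D
t=15: queue=[F,G,D] q_used=0 → run F
t=16: queue=[F,G,D] q_used=1 → run F
t=17: queue=[F,G,D] q_used=2 → run F
t=18: queue=[G,D,F] q_used=0 → run G
t=19: queue=[G,D,F] q_used=1 → run G
t=20: queue=[G,D,F] q_used=2 → run G
t=21: queue=[D,F,G] q_used=0 → run D
t=22: queue=[F,G] q_used=0 → run F
t=23: queue=[G] q_used=0 → run G
t=24: queue=[G] q_used=1 → run G
t=25: (idle)
t=26: (idle)
t=27: (idle)
t=28: (idle)
t=29: (idle)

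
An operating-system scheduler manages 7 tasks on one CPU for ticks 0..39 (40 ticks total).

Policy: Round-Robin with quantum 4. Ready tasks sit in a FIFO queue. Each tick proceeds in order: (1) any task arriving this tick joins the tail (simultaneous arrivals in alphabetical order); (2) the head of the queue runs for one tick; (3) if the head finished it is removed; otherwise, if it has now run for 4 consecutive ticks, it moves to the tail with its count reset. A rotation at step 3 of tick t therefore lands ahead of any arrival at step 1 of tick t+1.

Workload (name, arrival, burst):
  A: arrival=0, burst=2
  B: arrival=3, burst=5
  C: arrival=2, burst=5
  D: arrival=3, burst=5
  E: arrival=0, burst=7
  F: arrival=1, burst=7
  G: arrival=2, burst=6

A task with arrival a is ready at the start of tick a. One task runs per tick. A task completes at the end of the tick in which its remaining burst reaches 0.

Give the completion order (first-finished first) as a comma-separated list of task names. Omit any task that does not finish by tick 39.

t=0: queue=[A,E] q_used=0 → run A
t=1: queue=[A,E,F] q_used=1 → run A
t=2: queue=[E,F,C,G] q_used=0 → run E
t=3: queue=[E,F,C,G,B,D] q_used=1 → run E
t=4: queue=[E,F,C,G,B,D] q_used=2 → run E
t=5: queue=[E,F,C,G,B,D] q_used=3 → run E
t=6: queue=[F,C,G,B,D,E] q_used=0 → run F
t=7: queue=[F,C,G,B,D,E] q_used=1 → run F
t=8: queue=[F,C,G,B,D,E] q_used=2 → run F
t=9: queue=[F,C,G,B,D,E] q_used=3 → run F
t=10: queue=[C,G,B,D,E,F] q_used=0 → run C
t=11: queue=[C,G,B,D,E,F] q_used=1 → run C
t=12: queue=[C,G,B,D,E,F] q_used=2 → run C
t=13: queue=[C,G,B,D,E,F] q_used=3 → run C
t=14: queue=[G,B,D,E,F,C] q_used=0 → run G
t=15: queue=[G,B,D,E,F,C] q_used=1 → run G
t=16: queue=[G,B,D,E,F,C] q_used=2 → run G
t=17: queue=[G,B,D,E,F,C] q_used=3 → run G
t=18: queue=[B,D,E,F,C,G] q_used=0 → run B
t=19: queue=[B,D,E,F,C,G] q_used=1 → run B
t=20: queue=[B,D,E,F,C,G] q_used=2 → run B
t=21: queue=[B,D,E,F,C,G] q_used=3 → run B
t=22: queue=[D,E,F,C,G,B] q_used=0 → run D
t=23: queue=[D,E,F,C,G,B] q_used=1 → run D
t=24: queue=[D,E,F,C,G,B] q_used=2 → run D
t=25: queue=[D,E,F,C,G,B] q_used=3 → run D
t=26: queue=[E,F,C,G,B,D] q_used=0 → run E
t=27: queue=[E,F,C,G,B,D] q_used=1 → run E
t=28: queue=[E,F,C,G,B,D] q_used=2 → run E
t=29: queue=[F,C,G,B,D] q_used=0 → run F
t=30: queue=[F,C,G,B,D] q_used=1 → run F
t=31: queue=[F,C,G,B,D] q_used=2 → run F
t=32: queue=[C,G,B,D] q_used=0 → run C
t=33: queue=[G,B,D] q_used=0 → run G
t=34: queue=[G,B,D] q_used=1 → run G
t=35: queue=[B,D] q_used=0 → run B
t=36: queue=[D] q_used=0 → run D
t=37: (idle)
t=38: (idle)
t=39: (idle)

completion order = A, E, F, C, G, B, D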